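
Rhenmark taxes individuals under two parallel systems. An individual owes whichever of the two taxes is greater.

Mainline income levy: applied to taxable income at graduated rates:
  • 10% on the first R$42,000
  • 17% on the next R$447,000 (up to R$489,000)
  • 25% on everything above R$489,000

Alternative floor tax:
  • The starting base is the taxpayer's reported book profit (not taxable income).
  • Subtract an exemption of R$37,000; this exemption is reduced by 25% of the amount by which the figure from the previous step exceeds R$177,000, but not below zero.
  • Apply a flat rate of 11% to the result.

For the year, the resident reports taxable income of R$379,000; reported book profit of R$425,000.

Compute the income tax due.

Mainline income levy:
  R$42,000 × 10% = R$4,200
  R$337,000 × 17% = R$57,290
  → R$61,490

Alternative floor tax:
  Base (reported book profit): R$425,000
  Exemption: 25% × (R$425,000 − R$177,000) = R$62,000 ≥ R$37,000, so the exemption is fully phased out
  Base: R$425,000 − R$0 = R$425,000
  R$425,000 × 11% = R$46,750

R$61,490 > R$46,750, so the mainline income levy governs.

R$61,490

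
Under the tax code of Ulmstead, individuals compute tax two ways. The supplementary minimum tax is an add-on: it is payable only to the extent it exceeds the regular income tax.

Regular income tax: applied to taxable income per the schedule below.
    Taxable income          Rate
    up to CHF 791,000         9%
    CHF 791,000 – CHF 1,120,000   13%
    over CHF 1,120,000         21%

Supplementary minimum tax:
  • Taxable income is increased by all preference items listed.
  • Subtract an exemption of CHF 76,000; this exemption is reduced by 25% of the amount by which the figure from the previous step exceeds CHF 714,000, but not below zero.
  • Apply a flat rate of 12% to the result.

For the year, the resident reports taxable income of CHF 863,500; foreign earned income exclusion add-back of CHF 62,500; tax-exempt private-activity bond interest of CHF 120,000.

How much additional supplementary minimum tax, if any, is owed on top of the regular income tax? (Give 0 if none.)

CHF 44,905

Supplementary minimum tax:
  Adjusted income: CHF 863,500 + CHF 62,500 + CHF 120,000 = CHF 1,046,000
  Exemption: 25% × (CHF 1,046,000 − CHF 714,000) = CHF 83,000 ≥ CHF 76,000, so the exemption is fully phased out
  Base: CHF 1,046,000 − CHF 0 = CHF 1,046,000
  CHF 1,046,000 × 12% = CHF 125,520

Regular income tax:
  CHF 791,000 × 9% = CHF 71,190
  CHF 72,500 × 13% = CHF 9,425
  → CHF 80,615

Excess of supplementary minimum tax over regular income tax: CHF 125,520 − CHF 80,615 = CHF 44,905.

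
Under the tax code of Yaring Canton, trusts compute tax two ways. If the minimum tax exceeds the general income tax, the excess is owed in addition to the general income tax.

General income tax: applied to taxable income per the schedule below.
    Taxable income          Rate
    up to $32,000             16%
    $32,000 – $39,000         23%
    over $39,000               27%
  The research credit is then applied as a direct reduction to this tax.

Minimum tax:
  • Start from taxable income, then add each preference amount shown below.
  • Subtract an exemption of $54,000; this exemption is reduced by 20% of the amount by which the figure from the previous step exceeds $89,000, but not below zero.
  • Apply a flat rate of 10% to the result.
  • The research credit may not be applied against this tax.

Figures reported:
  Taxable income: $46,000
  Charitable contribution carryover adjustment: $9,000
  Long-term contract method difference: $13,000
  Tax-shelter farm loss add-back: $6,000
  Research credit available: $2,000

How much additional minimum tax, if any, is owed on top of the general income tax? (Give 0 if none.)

$0

Minimum tax:
  Adjusted income: $46,000 + $9,000 + $13,000 + $6,000 = $74,000
  Exemption: $74,000 ≤ $89,000, so full $54,000 applies
  Base: $74,000 − $54,000 = $20,000
  $20,000 × 10% = $2,000

General income tax:
  $32,000 × 16% = $5,120
  $7,000 × 23% = $1,610
  $7,000 × 27% = $1,890
  → $8,620
  Less research credit $2,000 → $6,620

$2,000 ≤ $6,620, so no add-on is due.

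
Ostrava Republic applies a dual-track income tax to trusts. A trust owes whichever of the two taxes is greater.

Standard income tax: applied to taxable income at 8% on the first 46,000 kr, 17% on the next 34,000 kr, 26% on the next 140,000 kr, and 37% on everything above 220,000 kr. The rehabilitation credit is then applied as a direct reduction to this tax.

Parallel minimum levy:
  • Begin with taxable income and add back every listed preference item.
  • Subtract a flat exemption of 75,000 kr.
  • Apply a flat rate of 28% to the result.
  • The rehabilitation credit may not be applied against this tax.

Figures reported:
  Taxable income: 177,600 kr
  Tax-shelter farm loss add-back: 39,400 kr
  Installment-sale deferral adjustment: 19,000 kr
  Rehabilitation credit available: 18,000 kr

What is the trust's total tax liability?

45,080 kr

Standard income tax:
  46,000 kr × 8% = 3,680 kr
  34,000 kr × 17% = 5,780 kr
  97,600 kr × 26% = 25,376 kr
  → 34,836 kr
  Less rehabilitation credit 18,000 kr → 16,836 kr

Parallel minimum levy:
  Adjusted income: 177,600 kr + 39,400 kr + 19,000 kr = 236,000 kr
  Less exemption 75,000 kr → base 161,000 kr
  161,000 kr × 28% = 45,080 kr

45,080 kr > 16,836 kr, so the parallel minimum levy is the binding amount.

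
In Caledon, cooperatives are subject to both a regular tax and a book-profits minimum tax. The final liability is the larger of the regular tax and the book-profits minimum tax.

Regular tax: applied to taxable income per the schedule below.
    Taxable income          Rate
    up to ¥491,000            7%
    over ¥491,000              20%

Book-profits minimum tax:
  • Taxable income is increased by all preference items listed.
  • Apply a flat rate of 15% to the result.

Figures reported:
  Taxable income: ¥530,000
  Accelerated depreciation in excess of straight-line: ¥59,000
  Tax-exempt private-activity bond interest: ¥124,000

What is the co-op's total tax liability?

Book-profits minimum tax:
  Adjusted income: ¥530,000 + ¥59,000 + ¥124,000 = ¥713,000
  ¥713,000 × 15% = ¥106,950

Regular tax:
  ¥491,000 × 7% = ¥34,370
  ¥39,000 × 20% = ¥7,800
  → ¥42,170

¥106,950 > ¥42,170, so the book-profits minimum tax is the binding amount.

¥106,950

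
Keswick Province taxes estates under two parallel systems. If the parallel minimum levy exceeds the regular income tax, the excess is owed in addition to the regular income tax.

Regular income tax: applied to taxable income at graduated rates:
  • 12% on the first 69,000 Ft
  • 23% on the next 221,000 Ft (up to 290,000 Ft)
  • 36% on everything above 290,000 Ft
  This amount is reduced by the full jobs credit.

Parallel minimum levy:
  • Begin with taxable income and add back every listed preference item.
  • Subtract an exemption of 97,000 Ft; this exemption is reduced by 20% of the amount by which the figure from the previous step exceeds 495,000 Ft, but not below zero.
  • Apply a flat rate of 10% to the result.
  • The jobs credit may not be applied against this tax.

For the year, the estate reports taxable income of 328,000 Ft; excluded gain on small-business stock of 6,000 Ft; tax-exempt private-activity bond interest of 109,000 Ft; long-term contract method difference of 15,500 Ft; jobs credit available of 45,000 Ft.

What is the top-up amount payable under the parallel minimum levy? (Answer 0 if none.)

8,360 Ft

Parallel minimum levy:
  Adjusted income: 328,000 Ft + 6,000 Ft + 109,000 Ft + 15,500 Ft = 458,500 Ft
  Exemption: 458,500 Ft ≤ 495,000 Ft, so full 97,000 Ft applies
  Base: 458,500 Ft − 97,000 Ft = 361,500 Ft
  361,500 Ft × 10% = 36,150 Ft

Regular income tax:
  69,000 Ft × 12% = 8,280 Ft
  221,000 Ft × 23% = 50,830 Ft
  38,000 Ft × 36% = 13,680 Ft
  → 72,790 Ft
  Less jobs credit 45,000 Ft → 27,790 Ft

Excess of parallel minimum levy over regular income tax: 36,150 Ft − 27,790 Ft = 8,360 Ft.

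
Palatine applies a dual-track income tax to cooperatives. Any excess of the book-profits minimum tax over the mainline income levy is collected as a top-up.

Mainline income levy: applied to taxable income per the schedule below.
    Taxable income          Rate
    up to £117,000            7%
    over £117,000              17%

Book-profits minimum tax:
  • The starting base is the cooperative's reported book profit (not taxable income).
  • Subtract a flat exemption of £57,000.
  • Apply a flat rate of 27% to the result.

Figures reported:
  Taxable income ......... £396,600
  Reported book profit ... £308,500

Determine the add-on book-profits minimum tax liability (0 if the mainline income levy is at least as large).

Book-profits minimum tax:
  Base (reported book profit): £308,500
  Less exemption £57,000 → base £251,500
  £251,500 × 27% = £67,905

Mainline income levy:
  £117,000 × 7% = £8,190
  £279,600 × 17% = £47,532
  → £55,722

Excess of book-profits minimum tax over mainline income levy: £67,905 − £55,722 = £12,183.

£12,183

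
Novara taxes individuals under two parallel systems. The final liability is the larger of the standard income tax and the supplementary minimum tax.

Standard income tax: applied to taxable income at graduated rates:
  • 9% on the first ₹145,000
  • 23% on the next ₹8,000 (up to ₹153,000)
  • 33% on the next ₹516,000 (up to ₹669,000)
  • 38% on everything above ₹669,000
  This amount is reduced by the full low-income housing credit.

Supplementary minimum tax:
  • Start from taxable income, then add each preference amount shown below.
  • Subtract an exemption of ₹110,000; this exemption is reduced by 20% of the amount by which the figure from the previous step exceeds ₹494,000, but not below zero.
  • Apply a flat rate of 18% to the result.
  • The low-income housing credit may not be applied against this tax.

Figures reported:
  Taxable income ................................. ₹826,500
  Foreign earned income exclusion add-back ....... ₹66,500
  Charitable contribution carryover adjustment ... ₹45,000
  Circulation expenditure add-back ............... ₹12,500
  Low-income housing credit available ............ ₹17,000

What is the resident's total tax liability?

Standard income tax:
  ₹145,000 × 9% = ₹13,050
  ₹8,000 × 23% = ₹1,840
  ₹516,000 × 33% = ₹170,280
  ₹157,500 × 38% = ₹59,850
  → ₹245,020
  Less low-income housing credit ₹17,000 → ₹228,020

Supplementary minimum tax:
  Adjusted income: ₹826,500 + ₹66,500 + ₹45,000 + ₹12,500 = ₹950,500
  Exemption: ₹110,000 − 20% × (₹950,500 − ₹494,000) = ₹110,000 − ₹91,300 = ₹18,700
  Base: ₹950,500 − ₹18,700 = ₹931,800
  ₹931,800 × 18% = ₹167,724

₹228,020 > ₹167,724, so the standard income tax governs.

₹228,020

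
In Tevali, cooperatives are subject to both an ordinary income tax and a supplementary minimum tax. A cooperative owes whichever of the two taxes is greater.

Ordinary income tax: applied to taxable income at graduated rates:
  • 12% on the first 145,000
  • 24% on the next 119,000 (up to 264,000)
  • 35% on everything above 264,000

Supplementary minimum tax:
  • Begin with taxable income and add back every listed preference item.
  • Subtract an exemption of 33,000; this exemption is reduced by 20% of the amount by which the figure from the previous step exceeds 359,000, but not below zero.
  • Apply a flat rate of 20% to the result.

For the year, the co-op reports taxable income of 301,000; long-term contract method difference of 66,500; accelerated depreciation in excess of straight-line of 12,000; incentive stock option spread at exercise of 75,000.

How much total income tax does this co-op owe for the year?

Ordinary income tax:
  145,000 × 12% = 17,400
  119,000 × 24% = 28,560
  37,000 × 35% = 12,950
  → 58,910

Supplementary minimum tax:
  Adjusted income: 301,000 + 66,500 + 12,000 + 75,000 = 454,500
  Exemption: 33,000 − 20% × (454,500 − 359,000) = 33,000 − 19,100 = 13,900
  Base: 454,500 − 13,900 = 440,600
  440,600 × 20% = 88,120

88,120 > 58,910, so the supplementary minimum tax is the binding amount.

88,120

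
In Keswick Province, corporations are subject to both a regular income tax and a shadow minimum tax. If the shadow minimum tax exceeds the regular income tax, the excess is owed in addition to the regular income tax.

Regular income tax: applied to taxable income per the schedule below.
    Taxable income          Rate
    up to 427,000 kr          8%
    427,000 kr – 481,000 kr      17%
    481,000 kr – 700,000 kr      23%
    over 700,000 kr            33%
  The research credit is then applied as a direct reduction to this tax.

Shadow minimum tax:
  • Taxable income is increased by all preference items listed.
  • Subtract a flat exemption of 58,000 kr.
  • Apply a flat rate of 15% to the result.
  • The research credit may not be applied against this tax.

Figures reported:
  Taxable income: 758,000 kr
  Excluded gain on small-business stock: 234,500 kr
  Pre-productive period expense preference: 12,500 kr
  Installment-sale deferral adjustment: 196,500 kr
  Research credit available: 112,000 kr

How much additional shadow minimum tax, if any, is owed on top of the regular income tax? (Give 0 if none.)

Shadow minimum tax:
  Adjusted income: 758,000 kr + 234,500 kr + 12,500 kr + 196,500 kr = 1,201,500 kr
  Less exemption 58,000 kr → base 1,143,500 kr
  1,143,500 kr × 15% = 171,525 kr

Regular income tax:
  427,000 kr × 8% = 34,160 kr
  54,000 kr × 17% = 9,180 kr
  219,000 kr × 23% = 50,370 kr
  58,000 kr × 33% = 19,140 kr
  → 112,850 kr
  Less research credit 112,000 kr → 850 kr

Excess of shadow minimum tax over regular income tax: 171,525 kr − 850 kr = 170,675 kr.

170,675 kr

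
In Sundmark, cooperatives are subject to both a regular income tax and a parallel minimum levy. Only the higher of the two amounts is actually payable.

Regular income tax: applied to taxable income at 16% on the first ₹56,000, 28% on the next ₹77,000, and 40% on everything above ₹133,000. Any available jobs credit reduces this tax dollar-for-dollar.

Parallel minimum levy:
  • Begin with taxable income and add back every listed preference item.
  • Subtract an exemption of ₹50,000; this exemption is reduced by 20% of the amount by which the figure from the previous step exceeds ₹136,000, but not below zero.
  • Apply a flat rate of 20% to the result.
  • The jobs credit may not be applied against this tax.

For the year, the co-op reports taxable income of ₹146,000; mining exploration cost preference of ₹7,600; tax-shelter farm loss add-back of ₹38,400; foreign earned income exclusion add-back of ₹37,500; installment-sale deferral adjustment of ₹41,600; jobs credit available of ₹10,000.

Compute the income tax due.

₹49,624

Parallel minimum levy:
  Adjusted income: ₹146,000 + ₹7,600 + ₹38,400 + ₹37,500 + ₹41,600 = ₹271,100
  Exemption: ₹50,000 − 20% × (₹271,100 − ₹136,000) = ₹50,000 − ₹27,020 = ₹22,980
  Base: ₹271,100 − ₹22,980 = ₹248,120
  ₹248,120 × 20% = ₹49,624

Regular income tax:
  ₹56,000 × 16% = ₹8,960
  ₹77,000 × 28% = ₹21,560
  ₹13,000 × 40% = ₹5,200
  → ₹35,720
  Less jobs credit ₹10,000 → ₹25,720

₹49,624 > ₹25,720, so the parallel minimum levy is the binding amount.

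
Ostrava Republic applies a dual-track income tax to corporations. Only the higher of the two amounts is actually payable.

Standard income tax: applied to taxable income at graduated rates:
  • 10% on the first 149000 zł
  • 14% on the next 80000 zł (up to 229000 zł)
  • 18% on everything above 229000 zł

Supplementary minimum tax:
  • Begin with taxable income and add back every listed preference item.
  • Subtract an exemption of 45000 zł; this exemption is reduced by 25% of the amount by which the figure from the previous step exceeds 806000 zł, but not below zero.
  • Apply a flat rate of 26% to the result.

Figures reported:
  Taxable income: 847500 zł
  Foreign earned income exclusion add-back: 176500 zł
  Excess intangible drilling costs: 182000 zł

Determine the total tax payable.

313560 zł

Supplementary minimum tax:
  Adjusted income: 847500 zł + 176500 zł + 182000 zł = 1206000 zł
  Exemption: 25% × (1206000 zł − 806000 zł) = 100000 zł ≥ 45000 zł, so the exemption is fully phased out
  Base: 1206000 zł − 0 zł = 1206000 zł
  1206000 zł × 26% = 313560 zł

Standard income tax:
  149000 zł × 10% = 14900 zł
  80000 zł × 14% = 11200 zł
  618500 zł × 18% = 111330 zł
  → 137430 zł

313560 zł > 137430 zł, so the supplementary minimum tax is the binding amount.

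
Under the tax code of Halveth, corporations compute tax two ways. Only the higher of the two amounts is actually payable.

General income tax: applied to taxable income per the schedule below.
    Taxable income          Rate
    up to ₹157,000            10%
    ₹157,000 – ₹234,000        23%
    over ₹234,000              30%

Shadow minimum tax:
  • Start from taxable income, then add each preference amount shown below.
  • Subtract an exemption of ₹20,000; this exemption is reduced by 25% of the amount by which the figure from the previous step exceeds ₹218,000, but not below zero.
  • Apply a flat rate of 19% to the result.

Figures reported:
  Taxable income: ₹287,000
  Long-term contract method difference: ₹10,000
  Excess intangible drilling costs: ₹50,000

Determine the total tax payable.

₹65,930

General income tax:
  ₹157,000 × 10% = ₹15,700
  ₹77,000 × 23% = ₹17,710
  ₹53,000 × 30% = ₹15,900
  → ₹49,310

Shadow minimum tax:
  Adjusted income: ₹287,000 + ₹10,000 + ₹50,000 = ₹347,000
  Exemption: 25% × (₹347,000 − ₹218,000) = ₹32,250 ≥ ₹20,000, so the exemption is fully phased out
  Base: ₹347,000 − ₹0 = ₹347,000
  ₹347,000 × 19% = ₹65,930

₹65,930 > ₹49,310, so the shadow minimum tax is the binding amount.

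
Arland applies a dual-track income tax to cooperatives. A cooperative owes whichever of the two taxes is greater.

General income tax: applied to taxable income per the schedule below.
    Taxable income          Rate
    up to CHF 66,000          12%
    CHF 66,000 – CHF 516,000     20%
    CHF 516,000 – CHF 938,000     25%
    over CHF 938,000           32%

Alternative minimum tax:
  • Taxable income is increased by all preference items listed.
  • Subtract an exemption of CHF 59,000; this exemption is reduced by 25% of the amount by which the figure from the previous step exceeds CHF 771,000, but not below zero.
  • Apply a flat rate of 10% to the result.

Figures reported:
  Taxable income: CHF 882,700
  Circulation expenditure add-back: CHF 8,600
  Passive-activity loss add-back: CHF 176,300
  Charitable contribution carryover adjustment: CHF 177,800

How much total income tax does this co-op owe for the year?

CHF 189,595

Alternative minimum tax:
  Adjusted income: CHF 882,700 + CHF 8,600 + CHF 176,300 + CHF 177,800 = CHF 1,245,400
  Exemption: 25% × (CHF 1,245,400 − CHF 771,000) = CHF 118,600 ≥ CHF 59,000, so the exemption is fully phased out
  Base: CHF 1,245,400 − CHF 0 = CHF 1,245,400
  CHF 1,245,400 × 10% = CHF 124,540

General income tax:
  CHF 66,000 × 12% = CHF 7,920
  CHF 450,000 × 20% = CHF 90,000
  CHF 366,700 × 25% = CHF 91,675
  → CHF 189,595

CHF 189,595 > CHF 124,540, so the general income tax governs.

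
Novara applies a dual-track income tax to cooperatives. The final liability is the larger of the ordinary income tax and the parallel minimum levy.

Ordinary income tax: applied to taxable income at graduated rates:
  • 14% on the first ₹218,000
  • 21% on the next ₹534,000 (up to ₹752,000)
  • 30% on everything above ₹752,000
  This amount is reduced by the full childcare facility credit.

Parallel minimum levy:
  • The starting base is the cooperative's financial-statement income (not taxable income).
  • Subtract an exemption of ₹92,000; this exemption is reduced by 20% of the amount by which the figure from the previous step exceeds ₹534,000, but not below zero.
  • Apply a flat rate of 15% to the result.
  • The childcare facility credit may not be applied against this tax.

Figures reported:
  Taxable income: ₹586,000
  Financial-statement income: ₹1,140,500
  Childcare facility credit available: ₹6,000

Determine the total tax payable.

₹171,075

Parallel minimum levy:
  Base (financial-statement income): ₹1,140,500
  Exemption: 20% × (₹1,140,500 − ₹534,000) = ₹121,300 ≥ ₹92,000, so the exemption is fully phased out
  Base: ₹1,140,500 − ₹0 = ₹1,140,500
  ₹1,140,500 × 15% = ₹171,075

Ordinary income tax:
  ₹218,000 × 14% = ₹30,520
  ₹368,000 × 21% = ₹77,280
  → ₹107,800
  Less childcare facility credit ₹6,000 → ₹101,800

₹171,075 > ₹101,800, so the parallel minimum levy is the binding amount.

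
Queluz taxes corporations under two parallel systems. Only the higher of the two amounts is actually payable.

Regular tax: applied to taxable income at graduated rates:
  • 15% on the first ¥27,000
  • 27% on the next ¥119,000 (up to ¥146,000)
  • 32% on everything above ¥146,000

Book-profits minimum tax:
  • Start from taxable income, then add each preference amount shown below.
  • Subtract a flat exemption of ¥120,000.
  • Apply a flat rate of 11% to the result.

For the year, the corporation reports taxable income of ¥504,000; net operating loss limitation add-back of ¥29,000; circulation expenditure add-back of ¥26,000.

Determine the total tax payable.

Regular tax:
  ¥27,000 × 15% = ¥4,050
  ¥119,000 × 27% = ¥32,130
  ¥358,000 × 32% = ¥114,560
  → ¥150,740

Book-profits minimum tax:
  Adjusted income: ¥504,000 + ¥29,000 + ¥26,000 = ¥559,000
  Less exemption ¥120,000 → base ¥439,000
  ¥439,000 × 11% = ¥48,290

¥150,740 > ¥48,290, so the regular tax governs.

¥150,740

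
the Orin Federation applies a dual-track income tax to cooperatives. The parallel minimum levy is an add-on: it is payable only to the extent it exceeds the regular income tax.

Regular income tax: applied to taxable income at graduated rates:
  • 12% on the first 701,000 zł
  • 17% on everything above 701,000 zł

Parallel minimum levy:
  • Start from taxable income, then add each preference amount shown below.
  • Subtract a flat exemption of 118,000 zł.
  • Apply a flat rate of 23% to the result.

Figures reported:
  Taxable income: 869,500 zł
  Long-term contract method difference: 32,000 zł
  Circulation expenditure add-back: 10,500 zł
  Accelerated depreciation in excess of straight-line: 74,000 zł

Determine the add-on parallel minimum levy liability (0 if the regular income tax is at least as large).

86,875 zł

Parallel minimum levy:
  Adjusted income: 869,500 zł + 32,000 zł + 10,500 zł + 74,000 zł = 986,000 zł
  Less exemption 118,000 zł → base 868,000 zł
  868,000 zł × 23% = 199,640 zł

Regular income tax:
  701,000 zł × 12% = 84,120 zł
  168,500 zł × 17% = 28,645 zł
  → 112,765 zł

Excess of parallel minimum levy over regular income tax: 199,640 zł − 112,765 zł = 86,875 zł.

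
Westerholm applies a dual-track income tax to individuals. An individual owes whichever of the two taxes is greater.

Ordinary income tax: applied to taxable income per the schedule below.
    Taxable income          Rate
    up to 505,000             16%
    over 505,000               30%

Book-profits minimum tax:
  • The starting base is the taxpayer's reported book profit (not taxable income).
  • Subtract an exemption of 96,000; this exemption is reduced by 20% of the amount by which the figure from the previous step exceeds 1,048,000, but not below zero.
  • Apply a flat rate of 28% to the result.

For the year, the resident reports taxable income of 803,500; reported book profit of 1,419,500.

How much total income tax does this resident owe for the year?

Ordinary income tax:
  505,000 × 16% = 80,800
  298,500 × 30% = 89,550
  → 170,350

Book-profits minimum tax:
  Base (reported book profit): 1,419,500
  Exemption: 96,000 − 20% × (1,419,500 − 1,048,000) = 96,000 − 74,300 = 21,700
  Base: 1,419,500 − 21,700 = 1,397,800
  1,397,800 × 28% = 391,384

391,384 > 170,350, so the book-profits minimum tax is the binding amount.

391,384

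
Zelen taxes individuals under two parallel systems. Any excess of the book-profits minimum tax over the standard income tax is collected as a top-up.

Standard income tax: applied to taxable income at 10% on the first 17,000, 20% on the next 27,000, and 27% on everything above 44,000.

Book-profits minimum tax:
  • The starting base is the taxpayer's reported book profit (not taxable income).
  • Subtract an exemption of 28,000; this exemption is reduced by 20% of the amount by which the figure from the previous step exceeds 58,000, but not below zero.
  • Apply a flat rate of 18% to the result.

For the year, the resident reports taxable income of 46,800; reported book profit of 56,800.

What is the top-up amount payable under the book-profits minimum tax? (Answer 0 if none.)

Standard income tax:
  17,000 × 10% = 1,700
  27,000 × 20% = 5,400
  2,800 × 27% = 756
  → 7,856

Book-profits minimum tax:
  Base (reported book profit): 56,800
  Exemption: 56,800 ≤ 58,000, so full 28,000 applies
  Base: 56,800 − 28,000 = 28,800
  28,800 × 18% = 5,184

5,184 ≤ 7,856, so no add-on is due.

0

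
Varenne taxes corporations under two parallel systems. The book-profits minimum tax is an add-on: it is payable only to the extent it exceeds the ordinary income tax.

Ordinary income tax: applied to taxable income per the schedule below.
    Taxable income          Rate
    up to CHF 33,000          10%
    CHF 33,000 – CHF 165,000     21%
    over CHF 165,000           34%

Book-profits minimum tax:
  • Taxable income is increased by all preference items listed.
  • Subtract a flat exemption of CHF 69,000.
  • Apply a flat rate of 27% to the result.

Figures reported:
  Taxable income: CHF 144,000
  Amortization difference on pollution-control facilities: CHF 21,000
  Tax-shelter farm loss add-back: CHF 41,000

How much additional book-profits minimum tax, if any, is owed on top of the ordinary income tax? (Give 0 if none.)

CHF 10,380

Book-profits minimum tax:
  Adjusted income: CHF 144,000 + CHF 21,000 + CHF 41,000 = CHF 206,000
  Less exemption CHF 69,000 → base CHF 137,000
  CHF 137,000 × 27% = CHF 36,990

Ordinary income tax:
  CHF 33,000 × 10% = CHF 3,300
  CHF 111,000 × 21% = CHF 23,310
  → CHF 26,610

Excess of book-profits minimum tax over ordinary income tax: CHF 36,990 − CHF 26,610 = CHF 10,380.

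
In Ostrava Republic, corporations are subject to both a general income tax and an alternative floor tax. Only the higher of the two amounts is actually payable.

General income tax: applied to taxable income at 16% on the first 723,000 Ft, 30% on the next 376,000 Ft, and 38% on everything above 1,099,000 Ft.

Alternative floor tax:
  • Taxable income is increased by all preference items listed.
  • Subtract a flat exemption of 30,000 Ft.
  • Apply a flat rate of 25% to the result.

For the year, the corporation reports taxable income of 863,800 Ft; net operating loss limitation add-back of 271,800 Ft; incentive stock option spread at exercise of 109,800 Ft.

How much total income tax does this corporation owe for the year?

303,850 Ft

Alternative floor tax:
  Adjusted income: 863,800 Ft + 271,800 Ft + 109,800 Ft = 1,245,400 Ft
  Less exemption 30,000 Ft → base 1,215,400 Ft
  1,215,400 Ft × 25% = 303,850 Ft

General income tax:
  723,000 Ft × 16% = 115,680 Ft
  140,800 Ft × 30% = 42,240 Ft
  → 157,920 Ft

303,850 Ft > 157,920 Ft, so the alternative floor tax is the binding amount.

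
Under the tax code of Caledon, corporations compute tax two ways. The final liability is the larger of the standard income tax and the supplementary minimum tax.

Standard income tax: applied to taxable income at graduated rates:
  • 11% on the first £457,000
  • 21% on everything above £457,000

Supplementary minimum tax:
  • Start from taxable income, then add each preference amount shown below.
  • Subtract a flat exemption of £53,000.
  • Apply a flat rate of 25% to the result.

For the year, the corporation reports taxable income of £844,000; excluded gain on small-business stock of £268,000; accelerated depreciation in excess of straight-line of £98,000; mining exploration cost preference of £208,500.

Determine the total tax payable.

Supplementary minimum tax:
  Adjusted income: £844,000 + £268,000 + £98,000 + £208,500 = £1,418,500
  Less exemption £53,000 → base £1,365,500
  £1,365,500 × 25% = £341,375

Standard income tax:
  £457,000 × 11% = £50,270
  £387,000 × 21% = £81,270
  → £131,540

£341,375 > £131,540, so the supplementary minimum tax is the binding amount.

£341,375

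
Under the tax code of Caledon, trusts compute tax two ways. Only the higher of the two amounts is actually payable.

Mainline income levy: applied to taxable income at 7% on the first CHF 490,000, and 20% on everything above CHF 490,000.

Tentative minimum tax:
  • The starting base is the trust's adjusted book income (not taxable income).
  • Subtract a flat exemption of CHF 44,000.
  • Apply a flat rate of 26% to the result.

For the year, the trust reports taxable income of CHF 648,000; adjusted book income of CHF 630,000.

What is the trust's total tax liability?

Mainline income levy:
  CHF 490,000 × 7% = CHF 34,300
  CHF 158,000 × 20% = CHF 31,600
  → CHF 65,900

Tentative minimum tax:
  Base (adjusted book income): CHF 630,000
  Less exemption CHF 44,000 → base CHF 586,000
  CHF 586,000 × 26% = CHF 152,360

CHF 152,360 > CHF 65,900, so the tentative minimum tax is the binding amount.

CHF 152,360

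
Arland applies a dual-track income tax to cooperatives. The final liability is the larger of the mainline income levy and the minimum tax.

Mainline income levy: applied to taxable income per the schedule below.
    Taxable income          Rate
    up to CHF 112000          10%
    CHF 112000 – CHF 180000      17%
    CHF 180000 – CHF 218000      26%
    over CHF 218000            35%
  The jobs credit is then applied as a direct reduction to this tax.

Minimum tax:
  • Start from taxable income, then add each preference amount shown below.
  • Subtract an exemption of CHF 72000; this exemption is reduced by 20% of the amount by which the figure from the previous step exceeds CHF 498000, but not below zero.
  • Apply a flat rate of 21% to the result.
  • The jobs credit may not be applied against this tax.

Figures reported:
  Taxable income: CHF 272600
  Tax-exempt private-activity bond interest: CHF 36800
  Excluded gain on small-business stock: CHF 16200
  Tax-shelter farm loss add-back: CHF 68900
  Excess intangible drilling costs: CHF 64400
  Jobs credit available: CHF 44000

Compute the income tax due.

CHF 81249

Mainline income levy:
  CHF 112000 × 10% = CHF 11200
  CHF 68000 × 17% = CHF 11560
  CHF 38000 × 26% = CHF 9880
  CHF 54600 × 35% = CHF 19110
  → CHF 51750
  Less jobs credit CHF 44000 → CHF 7750

Minimum tax:
  Adjusted income: CHF 272600 + CHF 36800 + CHF 16200 + CHF 68900 + CHF 64400 = CHF 458900
  Exemption: CHF 458900 ≤ CHF 498000, so full CHF 72000 applies
  Base: CHF 458900 − CHF 72000 = CHF 386900
  CHF 386900 × 21% = CHF 81249

CHF 81249 > CHF 7750, so the minimum tax is the binding amount.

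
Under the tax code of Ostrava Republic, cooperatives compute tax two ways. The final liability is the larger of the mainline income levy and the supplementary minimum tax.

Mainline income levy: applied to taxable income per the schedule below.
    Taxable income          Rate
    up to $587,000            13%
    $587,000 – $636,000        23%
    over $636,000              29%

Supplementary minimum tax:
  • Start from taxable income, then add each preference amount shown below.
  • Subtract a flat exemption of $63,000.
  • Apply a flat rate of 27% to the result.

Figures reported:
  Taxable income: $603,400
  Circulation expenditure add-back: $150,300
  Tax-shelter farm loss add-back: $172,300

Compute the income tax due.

$233,010

Supplementary minimum tax:
  Adjusted income: $603,400 + $150,300 + $172,300 = $926,000
  Less exemption $63,000 → base $863,000
  $863,000 × 27% = $233,010

Mainline income levy:
  $587,000 × 13% = $76,310
  $16,400 × 23% = $3,772
  → $80,082

$233,010 > $80,082, so the supplementary minimum tax is the binding amount.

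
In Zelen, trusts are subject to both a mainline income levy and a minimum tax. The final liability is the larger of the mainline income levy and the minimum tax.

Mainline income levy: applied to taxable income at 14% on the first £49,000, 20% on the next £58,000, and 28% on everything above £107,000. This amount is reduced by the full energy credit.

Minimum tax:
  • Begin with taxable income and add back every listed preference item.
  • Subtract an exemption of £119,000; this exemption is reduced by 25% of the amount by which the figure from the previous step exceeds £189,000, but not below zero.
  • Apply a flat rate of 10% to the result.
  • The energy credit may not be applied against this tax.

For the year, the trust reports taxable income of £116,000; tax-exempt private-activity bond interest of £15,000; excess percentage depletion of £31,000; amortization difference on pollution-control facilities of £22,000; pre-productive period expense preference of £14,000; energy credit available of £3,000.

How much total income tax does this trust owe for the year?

£17,980

Mainline income levy:
  £49,000 × 14% = £6,860
  £58,000 × 20% = £11,600
  £9,000 × 28% = £2,520
  → £20,980
  Less energy credit £3,000 → £17,980

Minimum tax:
  Adjusted income: £116,000 + £15,000 + £31,000 + £22,000 + £14,000 = £198,000
  Exemption: £119,000 − 25% × (£198,000 − £189,000) = £119,000 − £2,250 = £116,750
  Base: £198,000 − £116,750 = £81,250
  £81,250 × 10% = £8,125

£17,980 > £8,125, so the mainline income levy governs.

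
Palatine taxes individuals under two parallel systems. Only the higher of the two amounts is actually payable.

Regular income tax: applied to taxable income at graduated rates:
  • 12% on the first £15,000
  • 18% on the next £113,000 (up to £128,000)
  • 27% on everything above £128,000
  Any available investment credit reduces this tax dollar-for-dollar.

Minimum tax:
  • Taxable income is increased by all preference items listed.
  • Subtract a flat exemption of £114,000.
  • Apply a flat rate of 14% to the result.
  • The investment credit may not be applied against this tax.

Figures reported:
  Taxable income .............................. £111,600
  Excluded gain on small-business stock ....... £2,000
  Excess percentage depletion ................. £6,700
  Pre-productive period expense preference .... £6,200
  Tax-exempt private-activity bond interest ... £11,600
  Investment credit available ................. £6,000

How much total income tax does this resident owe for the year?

£13,188

Regular income tax:
  £15,000 × 12% = £1,800
  £96,600 × 18% = £17,388
  → £19,188
  Less investment credit £6,000 → £13,188

Minimum tax:
  Adjusted income: £111,600 + £2,000 + £6,700 + £6,200 + £11,600 = £138,100
  Less exemption £114,000 → base £24,100
  £24,100 × 14% = £3,374

£13,188 > £3,374, so the regular income tax governs.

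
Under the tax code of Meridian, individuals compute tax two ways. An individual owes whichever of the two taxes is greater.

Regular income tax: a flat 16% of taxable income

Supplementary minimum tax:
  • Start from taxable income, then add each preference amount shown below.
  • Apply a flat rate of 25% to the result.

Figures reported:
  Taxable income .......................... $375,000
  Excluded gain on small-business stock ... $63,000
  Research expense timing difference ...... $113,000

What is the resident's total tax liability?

$137,750

Regular income tax:
  $375,000 × 16% = $60,000

Supplementary minimum tax:
  Adjusted income: $375,000 + $63,000 + $113,000 = $551,000
  $551,000 × 25% = $137,750

$137,750 > $60,000, so the supplementary minimum tax is the binding amount.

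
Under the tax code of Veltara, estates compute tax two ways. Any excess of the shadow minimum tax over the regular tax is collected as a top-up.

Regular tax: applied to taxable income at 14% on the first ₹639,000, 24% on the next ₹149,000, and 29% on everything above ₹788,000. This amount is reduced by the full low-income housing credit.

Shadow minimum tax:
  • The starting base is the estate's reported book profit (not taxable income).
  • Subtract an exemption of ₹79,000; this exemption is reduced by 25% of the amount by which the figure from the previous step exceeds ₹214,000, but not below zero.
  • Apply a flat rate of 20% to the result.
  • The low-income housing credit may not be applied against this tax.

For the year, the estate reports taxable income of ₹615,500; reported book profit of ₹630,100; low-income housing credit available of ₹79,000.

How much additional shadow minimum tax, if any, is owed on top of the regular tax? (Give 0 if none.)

₹118,850

Regular tax:
  ₹615,500 × 14% = ₹86,170
  Less low-income housing credit ₹79,000 → ₹7,170

Shadow minimum tax:
  Base (reported book profit): ₹630,100
  Exemption: 25% × (₹630,100 − ₹214,000) = ₹104,025 ≥ ₹79,000, so the exemption is fully phased out
  Base: ₹630,100 − ₹0 = ₹630,100
  ₹630,100 × 20% = ₹126,020

Excess of shadow minimum tax over regular tax: ₹126,020 − ₹7,170 = ₹118,850.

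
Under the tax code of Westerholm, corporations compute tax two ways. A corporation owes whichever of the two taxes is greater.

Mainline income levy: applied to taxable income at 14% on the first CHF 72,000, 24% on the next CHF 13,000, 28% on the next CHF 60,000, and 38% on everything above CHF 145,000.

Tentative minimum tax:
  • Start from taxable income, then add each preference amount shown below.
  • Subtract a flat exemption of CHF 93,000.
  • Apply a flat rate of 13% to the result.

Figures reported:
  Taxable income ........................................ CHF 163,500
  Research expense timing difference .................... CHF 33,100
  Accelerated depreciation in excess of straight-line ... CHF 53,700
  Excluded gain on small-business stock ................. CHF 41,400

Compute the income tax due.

CHF 37,030

Tentative minimum tax:
  Adjusted income: CHF 163,500 + CHF 33,100 + CHF 53,700 + CHF 41,400 = CHF 291,700
  Less exemption CHF 93,000 → base CHF 198,700
  CHF 198,700 × 13% = CHF 25,831

Mainline income levy:
  CHF 72,000 × 14% = CHF 10,080
  CHF 13,000 × 24% = CHF 3,120
  CHF 60,000 × 28% = CHF 16,800
  CHF 18,500 × 38% = CHF 7,030
  → CHF 37,030

CHF 37,030 > CHF 25,831, so the mainline income levy governs.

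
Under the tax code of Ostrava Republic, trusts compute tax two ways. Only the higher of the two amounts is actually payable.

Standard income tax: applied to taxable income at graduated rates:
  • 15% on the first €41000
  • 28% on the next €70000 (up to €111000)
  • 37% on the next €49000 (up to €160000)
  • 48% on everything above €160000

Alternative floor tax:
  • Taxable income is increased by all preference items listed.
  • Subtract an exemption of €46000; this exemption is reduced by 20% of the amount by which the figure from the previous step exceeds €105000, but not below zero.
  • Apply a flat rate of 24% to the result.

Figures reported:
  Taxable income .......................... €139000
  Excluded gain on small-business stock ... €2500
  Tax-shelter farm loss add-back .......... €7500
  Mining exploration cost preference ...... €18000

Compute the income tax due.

€36110

Standard income tax:
  €41000 × 15% = €6150
  €70000 × 28% = €19600
  €28000 × 37% = €10360
  → €36110

Alternative floor tax:
  Adjusted income: €139000 + €2500 + €7500 + €18000 = €167000
  Exemption: €46000 − 20% × (€167000 − €105000) = €46000 − €12400 = €33600
  Base: €167000 − €33600 = €133400
  €133400 × 24% = €32016

€36110 > €32016, so the standard income tax governs.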